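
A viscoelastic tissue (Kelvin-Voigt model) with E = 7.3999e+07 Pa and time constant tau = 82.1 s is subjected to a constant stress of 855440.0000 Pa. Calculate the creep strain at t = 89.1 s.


epsilon(t) = (sigma/E) * (1 - exp(-t/tau))
sigma/E = 855440.0000 / 7.3999e+07 = 0.0116
exp(-t/tau) = exp(-89.1 / 82.1) = 0.3378
epsilon = 0.0116 * (1 - 0.3378)
epsilon = 0.0077


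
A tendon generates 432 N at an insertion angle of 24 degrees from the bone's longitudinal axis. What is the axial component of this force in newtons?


F_eff = F_tendon * cos(theta)
theta = 24 deg = 0.4189 rad
cos(theta) = 0.9135
F_eff = 432 * 0.9135
F_eff = 394.6516


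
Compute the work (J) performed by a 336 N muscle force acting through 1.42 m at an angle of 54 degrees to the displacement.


W = F * d * cos(theta)
theta = 54 deg = 0.9425 rad
cos(theta) = 0.5878
W = 336 * 1.42 * 0.5878
W = 280.4441


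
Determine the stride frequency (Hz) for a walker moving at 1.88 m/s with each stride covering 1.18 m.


f = v / stride_length
f = 1.88 / 1.18
f = 1.5932


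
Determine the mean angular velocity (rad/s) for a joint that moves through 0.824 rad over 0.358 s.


omega = delta_theta / delta_t
omega = 0.824 / 0.358
omega = 2.3017


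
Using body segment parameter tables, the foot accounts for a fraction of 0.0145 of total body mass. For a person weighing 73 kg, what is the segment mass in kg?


m_segment = body_mass * fraction
m_segment = 73 * 0.0145
m_segment = 1.0585


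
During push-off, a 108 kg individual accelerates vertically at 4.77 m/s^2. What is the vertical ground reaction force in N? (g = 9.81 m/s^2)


GRF = m * (g + a)
GRF = 108 * (9.81 + 4.77)
GRF = 108 * 14.5800
GRF = 1574.6400


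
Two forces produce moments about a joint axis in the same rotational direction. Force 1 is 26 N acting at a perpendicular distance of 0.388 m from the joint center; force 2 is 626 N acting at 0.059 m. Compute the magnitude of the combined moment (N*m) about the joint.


M = F1 * d1 + F2 * d2
M = 26 * 0.388 + 626 * 0.059
M = 10.0880 + 36.9340
M = 47.0220


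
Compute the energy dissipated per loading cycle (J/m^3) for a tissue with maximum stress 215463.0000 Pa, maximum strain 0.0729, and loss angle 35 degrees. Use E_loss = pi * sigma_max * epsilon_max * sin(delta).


E_loss = pi * sigma_max * epsilon_max * sin(delta)
delta = 35 deg = 0.6109 rad
sin(delta) = 0.5736
E_loss = pi * 215463.0000 * 0.0729 * 0.5736
E_loss = 28303.5822


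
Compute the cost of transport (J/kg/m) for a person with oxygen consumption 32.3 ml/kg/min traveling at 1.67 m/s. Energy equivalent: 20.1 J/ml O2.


Power per kg = VO2 * 20.1 / 60
Power per kg = 32.3 * 20.1 / 60 = 10.8205 W/kg
Cost = power_per_kg / speed
Cost = 10.8205 / 1.67
Cost = 6.4793


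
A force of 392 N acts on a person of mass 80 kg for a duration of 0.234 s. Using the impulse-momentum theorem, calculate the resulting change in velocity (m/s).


J = F * dt = 392 * 0.234 = 91.7280 N*s
delta_v = J / m
delta_v = 91.7280 / 80
delta_v = 1.1466


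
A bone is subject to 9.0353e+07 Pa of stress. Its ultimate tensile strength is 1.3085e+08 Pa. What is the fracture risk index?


FRI = applied / ultimate
FRI = 9.0353e+07 / 1.3085e+08
FRI = 0.6905


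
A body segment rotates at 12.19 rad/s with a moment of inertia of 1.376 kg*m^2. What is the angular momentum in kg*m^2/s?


L = I * omega
L = 1.376 * 12.19
L = 16.7734


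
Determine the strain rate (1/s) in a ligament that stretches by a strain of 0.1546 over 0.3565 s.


strain_rate = delta_strain / delta_t
strain_rate = 0.1546 / 0.3565
strain_rate = 0.4337


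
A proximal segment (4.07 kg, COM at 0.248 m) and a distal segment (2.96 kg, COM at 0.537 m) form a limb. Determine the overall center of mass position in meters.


COM = (m1*x1 + m2*x2) / (m1 + m2)
COM = (4.07*0.248 + 2.96*0.537) / (4.07 + 2.96)
Numerator = 2.5989
Denominator = 7.0300
COM = 0.3697


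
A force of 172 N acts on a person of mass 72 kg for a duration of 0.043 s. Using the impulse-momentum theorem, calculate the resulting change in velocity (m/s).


J = F * dt = 172 * 0.043 = 7.3960 N*s
delta_v = J / m
delta_v = 7.3960 / 72
delta_v = 0.1027


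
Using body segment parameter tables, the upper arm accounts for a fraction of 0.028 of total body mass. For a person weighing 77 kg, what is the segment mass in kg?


m_segment = body_mass * fraction
m_segment = 77 * 0.028
m_segment = 2.1560


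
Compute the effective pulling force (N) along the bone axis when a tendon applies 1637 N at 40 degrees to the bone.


F_eff = F_tendon * cos(theta)
theta = 40 deg = 0.6981 rad
cos(theta) = 0.7660
F_eff = 1637 * 0.7660
F_eff = 1254.0148


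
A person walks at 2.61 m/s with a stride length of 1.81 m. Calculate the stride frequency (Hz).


f = v / stride_length
f = 2.61 / 1.81
f = 1.4420


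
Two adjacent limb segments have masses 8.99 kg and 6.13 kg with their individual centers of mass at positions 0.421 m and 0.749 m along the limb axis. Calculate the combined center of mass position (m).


COM = (m1*x1 + m2*x2) / (m1 + m2)
COM = (8.99*0.421 + 6.13*0.749) / (8.99 + 6.13)
Numerator = 8.3762
Denominator = 15.1200
COM = 0.5540


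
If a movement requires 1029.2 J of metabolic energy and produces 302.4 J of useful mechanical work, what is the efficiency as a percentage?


eta = (W_mech / E_meta) * 100
eta = (302.4 / 1029.2) * 100
ratio = 0.2938
eta = 29.3820


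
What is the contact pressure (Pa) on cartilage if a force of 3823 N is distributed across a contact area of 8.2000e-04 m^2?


P = F / A
P = 3823 / 8.2000e-04
P = 4.6622e+06


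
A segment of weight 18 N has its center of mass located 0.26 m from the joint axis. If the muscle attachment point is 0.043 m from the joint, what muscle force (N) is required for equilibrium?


F_muscle = W * d_load / d_muscle
F_muscle = 18 * 0.26 / 0.043
Numerator = 4.6800
F_muscle = 108.8372


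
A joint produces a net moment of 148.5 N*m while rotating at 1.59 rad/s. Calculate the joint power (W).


P = M * omega
P = 148.5 * 1.59
P = 236.1150


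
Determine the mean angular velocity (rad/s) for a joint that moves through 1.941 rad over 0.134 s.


omega = delta_theta / delta_t
omega = 1.941 / 0.134
omega = 14.4851


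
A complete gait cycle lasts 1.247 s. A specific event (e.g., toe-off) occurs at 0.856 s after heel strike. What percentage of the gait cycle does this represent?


pct = (event_time / cycle_time) * 100
pct = (0.856 / 1.247) * 100
ratio = 0.6864
pct = 68.6447


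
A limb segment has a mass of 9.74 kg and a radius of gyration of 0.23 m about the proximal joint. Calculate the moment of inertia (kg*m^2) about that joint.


I = m * k^2
I = 9.74 * 0.23^2
k^2 = 0.0529
I = 0.5152


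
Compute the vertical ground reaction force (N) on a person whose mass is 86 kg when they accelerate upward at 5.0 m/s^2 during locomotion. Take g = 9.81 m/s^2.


GRF = m * (g + a)
GRF = 86 * (9.81 + 5.0)
GRF = 86 * 14.8100
GRF = 1273.6600


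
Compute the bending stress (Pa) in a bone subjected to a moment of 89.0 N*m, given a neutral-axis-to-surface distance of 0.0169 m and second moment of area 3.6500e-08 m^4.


sigma = M * c / I
sigma = 89.0 * 0.0169 / 3.6500e-08
M * c = 1.5041
sigma = 4.1208e+07


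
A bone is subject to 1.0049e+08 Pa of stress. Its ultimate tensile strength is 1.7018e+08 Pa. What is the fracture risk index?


FRI = applied / ultimate
FRI = 1.0049e+08 / 1.7018e+08
FRI = 0.5905


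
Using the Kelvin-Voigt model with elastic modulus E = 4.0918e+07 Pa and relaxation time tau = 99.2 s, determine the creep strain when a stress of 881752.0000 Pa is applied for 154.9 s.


epsilon(t) = (sigma/E) * (1 - exp(-t/tau))
sigma/E = 881752.0000 / 4.0918e+07 = 0.0215
exp(-t/tau) = exp(-154.9 / 99.2) = 0.2098
epsilon = 0.0215 * (1 - 0.2098)
epsilon = 0.0170


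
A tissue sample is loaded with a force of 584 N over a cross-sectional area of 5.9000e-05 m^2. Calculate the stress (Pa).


stress = F / A
stress = 584 / 5.9000e-05
stress = 9.8983e+06


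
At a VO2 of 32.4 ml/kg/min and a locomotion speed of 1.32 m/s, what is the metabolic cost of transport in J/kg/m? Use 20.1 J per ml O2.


Power per kg = VO2 * 20.1 / 60
Power per kg = 32.4 * 20.1 / 60 = 10.8540 W/kg
Cost = power_per_kg / speed
Cost = 10.8540 / 1.32
Cost = 8.2227


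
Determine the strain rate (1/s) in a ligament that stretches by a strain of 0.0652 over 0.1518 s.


strain_rate = delta_strain / delta_t
strain_rate = 0.0652 / 0.1518
strain_rate = 0.4295


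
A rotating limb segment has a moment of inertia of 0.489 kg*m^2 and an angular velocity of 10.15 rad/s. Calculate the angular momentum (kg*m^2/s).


L = I * omega
L = 0.489 * 10.15
L = 4.9634


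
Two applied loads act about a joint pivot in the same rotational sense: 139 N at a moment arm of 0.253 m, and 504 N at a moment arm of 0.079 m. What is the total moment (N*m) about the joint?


M = F1 * d1 + F2 * d2
M = 139 * 0.253 + 504 * 0.079
M = 35.1670 + 39.8160
M = 74.9830


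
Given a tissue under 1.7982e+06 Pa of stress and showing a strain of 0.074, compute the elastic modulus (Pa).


E = stress / strain
E = 1.7982e+06 / 0.074
E = 2.4300e+07


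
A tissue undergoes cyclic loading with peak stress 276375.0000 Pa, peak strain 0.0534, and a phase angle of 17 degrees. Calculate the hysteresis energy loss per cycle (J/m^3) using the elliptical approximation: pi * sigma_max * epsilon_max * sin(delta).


E_loss = pi * sigma_max * epsilon_max * sin(delta)
delta = 17 deg = 0.2967 rad
sin(delta) = 0.2924
E_loss = pi * 276375.0000 * 0.0534 * 0.2924
E_loss = 13555.8023


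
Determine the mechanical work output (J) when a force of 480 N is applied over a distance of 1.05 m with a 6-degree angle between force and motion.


W = F * d * cos(theta)
theta = 6 deg = 0.1047 rad
cos(theta) = 0.9945
W = 480 * 1.05 * 0.9945
W = 501.2390


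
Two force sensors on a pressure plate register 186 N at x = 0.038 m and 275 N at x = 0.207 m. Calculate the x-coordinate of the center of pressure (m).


COP_x = (F1*x1 + F2*x2) / (F1 + F2)
COP_x = (186*0.038 + 275*0.207) / (186 + 275)
Numerator = 63.9930
Denominator = 461
COP_x = 0.1388


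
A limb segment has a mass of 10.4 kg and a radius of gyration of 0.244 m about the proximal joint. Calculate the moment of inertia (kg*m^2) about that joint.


I = m * k^2
I = 10.4 * 0.244^2
k^2 = 0.0595
I = 0.6192


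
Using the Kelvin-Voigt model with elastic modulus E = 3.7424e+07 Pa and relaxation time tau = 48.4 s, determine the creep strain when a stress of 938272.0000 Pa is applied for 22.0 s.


epsilon(t) = (sigma/E) * (1 - exp(-t/tau))
sigma/E = 938272.0000 / 3.7424e+07 = 0.0251
exp(-t/tau) = exp(-22.0 / 48.4) = 0.6347
epsilon = 0.0251 * (1 - 0.6347)
epsilon = 0.0092


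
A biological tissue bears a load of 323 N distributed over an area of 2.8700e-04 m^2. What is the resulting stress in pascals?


stress = F / A
stress = 323 / 2.8700e-04
stress = 1.1254e+06


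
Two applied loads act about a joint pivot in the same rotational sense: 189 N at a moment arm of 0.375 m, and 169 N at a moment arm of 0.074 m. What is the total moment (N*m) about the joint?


M = F1 * d1 + F2 * d2
M = 189 * 0.375 + 169 * 0.074
M = 70.8750 + 12.5060
M = 83.3810


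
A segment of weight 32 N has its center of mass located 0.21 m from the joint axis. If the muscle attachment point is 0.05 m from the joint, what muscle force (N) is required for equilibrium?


F_muscle = W * d_load / d_muscle
F_muscle = 32 * 0.21 / 0.05
Numerator = 6.7200
F_muscle = 134.4000


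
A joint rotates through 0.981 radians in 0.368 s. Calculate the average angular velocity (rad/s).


omega = delta_theta / delta_t
omega = 0.981 / 0.368
omega = 2.6658


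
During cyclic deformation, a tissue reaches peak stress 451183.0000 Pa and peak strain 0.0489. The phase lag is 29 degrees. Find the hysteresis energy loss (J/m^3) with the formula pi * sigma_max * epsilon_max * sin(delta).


E_loss = pi * sigma_max * epsilon_max * sin(delta)
delta = 29 deg = 0.5061 rad
sin(delta) = 0.4848
E_loss = pi * 451183.0000 * 0.0489 * 0.4848
E_loss = 33603.3588


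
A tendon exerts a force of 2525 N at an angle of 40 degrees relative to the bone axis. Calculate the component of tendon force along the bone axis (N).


F_eff = F_tendon * cos(theta)
theta = 40 deg = 0.6981 rad
cos(theta) = 0.7660
F_eff = 2525 * 0.7660
F_eff = 1934.2622


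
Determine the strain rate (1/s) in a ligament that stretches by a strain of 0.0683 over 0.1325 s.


strain_rate = delta_strain / delta_t
strain_rate = 0.0683 / 0.1325
strain_rate = 0.5155


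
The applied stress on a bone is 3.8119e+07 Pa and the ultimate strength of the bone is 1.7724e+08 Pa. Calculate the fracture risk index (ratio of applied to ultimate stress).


FRI = applied / ultimate
FRI = 3.8119e+07 / 1.7724e+08
FRI = 0.2151


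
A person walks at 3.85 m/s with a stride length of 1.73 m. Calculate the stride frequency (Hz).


f = v / stride_length
f = 3.85 / 1.73
f = 2.2254


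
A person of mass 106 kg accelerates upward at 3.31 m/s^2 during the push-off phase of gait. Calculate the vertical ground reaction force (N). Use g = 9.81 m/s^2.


GRF = m * (g + a)
GRF = 106 * (9.81 + 3.31)
GRF = 106 * 13.1200
GRF = 1390.7200


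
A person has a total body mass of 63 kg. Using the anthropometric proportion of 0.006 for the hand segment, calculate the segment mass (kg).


m_segment = body_mass * fraction
m_segment = 63 * 0.006
m_segment = 0.3780


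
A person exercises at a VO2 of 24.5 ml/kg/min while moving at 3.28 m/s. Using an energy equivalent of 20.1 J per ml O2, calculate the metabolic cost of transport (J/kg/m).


Power per kg = VO2 * 20.1 / 60
Power per kg = 24.5 * 20.1 / 60 = 8.2075 W/kg
Cost = power_per_kg / speed
Cost = 8.2075 / 3.28
Cost = 2.5023


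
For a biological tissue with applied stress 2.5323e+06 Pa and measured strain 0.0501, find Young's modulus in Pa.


E = stress / strain
E = 2.5323e+06 / 0.0501
E = 5.0545e+07


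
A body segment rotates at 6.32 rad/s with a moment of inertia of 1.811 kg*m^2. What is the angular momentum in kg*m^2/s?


L = I * omega
L = 1.811 * 6.32
L = 11.4455


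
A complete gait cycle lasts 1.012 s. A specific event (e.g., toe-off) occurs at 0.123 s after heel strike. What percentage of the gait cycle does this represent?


pct = (event_time / cycle_time) * 100
pct = (0.123 / 1.012) * 100
ratio = 0.1215
pct = 12.1542


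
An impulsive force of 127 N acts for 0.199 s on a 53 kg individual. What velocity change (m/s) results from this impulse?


J = F * dt = 127 * 0.199 = 25.2730 N*s
delta_v = J / m
delta_v = 25.2730 / 53
delta_v = 0.4768


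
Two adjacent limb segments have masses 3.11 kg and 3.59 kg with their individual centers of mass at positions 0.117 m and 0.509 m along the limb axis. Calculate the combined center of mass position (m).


COM = (m1*x1 + m2*x2) / (m1 + m2)
COM = (3.11*0.117 + 3.59*0.509) / (3.11 + 3.59)
Numerator = 2.1912
Denominator = 6.7000
COM = 0.3270


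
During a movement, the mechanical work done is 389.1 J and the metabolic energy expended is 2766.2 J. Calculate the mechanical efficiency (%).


eta = (W_mech / E_meta) * 100
eta = (389.1 / 2766.2) * 100
ratio = 0.1407
eta = 14.0662


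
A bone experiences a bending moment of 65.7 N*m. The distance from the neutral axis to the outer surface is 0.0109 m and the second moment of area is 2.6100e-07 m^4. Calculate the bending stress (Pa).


sigma = M * c / I
sigma = 65.7 * 0.0109 / 2.6100e-07
M * c = 0.7161
sigma = 2.7438e+06


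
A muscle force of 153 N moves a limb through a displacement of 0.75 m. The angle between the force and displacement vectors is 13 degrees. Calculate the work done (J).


W = F * d * cos(theta)
theta = 13 deg = 0.2269 rad
cos(theta) = 0.9744
W = 153 * 0.75 * 0.9744
W = 111.8090


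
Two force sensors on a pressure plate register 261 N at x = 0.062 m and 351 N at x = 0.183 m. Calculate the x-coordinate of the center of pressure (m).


COP_x = (F1*x1 + F2*x2) / (F1 + F2)
COP_x = (261*0.062 + 351*0.183) / (261 + 351)
Numerator = 80.4150
Denominator = 612
COP_x = 0.1314


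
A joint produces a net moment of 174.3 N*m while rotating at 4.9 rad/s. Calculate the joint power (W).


P = M * omega
P = 174.3 * 4.9
P = 854.0700


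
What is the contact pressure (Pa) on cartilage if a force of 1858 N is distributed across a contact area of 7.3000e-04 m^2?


P = F / A
P = 1858 / 7.3000e-04
P = 2.5452e+06


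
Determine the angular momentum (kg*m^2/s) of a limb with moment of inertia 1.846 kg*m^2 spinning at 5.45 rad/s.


L = I * omega
L = 1.846 * 5.45
L = 10.0607


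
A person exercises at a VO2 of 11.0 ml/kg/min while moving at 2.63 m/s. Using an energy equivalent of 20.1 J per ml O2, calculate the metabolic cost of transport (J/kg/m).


Power per kg = VO2 * 20.1 / 60
Power per kg = 11.0 * 20.1 / 60 = 3.6850 W/kg
Cost = power_per_kg / speed
Cost = 3.6850 / 2.63
Cost = 1.4011


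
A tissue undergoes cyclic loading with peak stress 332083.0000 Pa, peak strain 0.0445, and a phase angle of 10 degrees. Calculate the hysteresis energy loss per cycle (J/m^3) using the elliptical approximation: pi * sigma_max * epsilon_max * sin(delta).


E_loss = pi * sigma_max * epsilon_max * sin(delta)
delta = 10 deg = 0.1745 rad
sin(delta) = 0.1736
E_loss = pi * 332083.0000 * 0.0445 * 0.1736
E_loss = 8061.7023


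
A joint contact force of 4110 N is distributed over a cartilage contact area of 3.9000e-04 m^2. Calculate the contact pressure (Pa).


P = F / A
P = 4110 / 3.9000e-04
P = 1.0538e+07


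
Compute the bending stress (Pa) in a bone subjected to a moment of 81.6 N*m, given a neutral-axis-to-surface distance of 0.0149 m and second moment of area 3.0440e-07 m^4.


sigma = M * c / I
sigma = 81.6 * 0.0149 / 3.0440e-07
M * c = 1.2158
sigma = 3.9942e+06


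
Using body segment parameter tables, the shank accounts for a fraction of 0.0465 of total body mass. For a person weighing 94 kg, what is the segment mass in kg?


m_segment = body_mass * fraction
m_segment = 94 * 0.0465
m_segment = 4.3710


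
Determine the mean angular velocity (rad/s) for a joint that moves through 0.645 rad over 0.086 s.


omega = delta_theta / delta_t
omega = 0.645 / 0.086
omega = 7.5000


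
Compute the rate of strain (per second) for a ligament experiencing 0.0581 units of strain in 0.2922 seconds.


strain_rate = delta_strain / delta_t
strain_rate = 0.0581 / 0.2922
strain_rate = 0.1988


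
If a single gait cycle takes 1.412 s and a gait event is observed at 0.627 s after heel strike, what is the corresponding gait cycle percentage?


pct = (event_time / cycle_time) * 100
pct = (0.627 / 1.412) * 100
ratio = 0.4441
pct = 44.4051


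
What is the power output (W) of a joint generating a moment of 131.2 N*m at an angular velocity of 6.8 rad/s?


P = M * omega
P = 131.2 * 6.8
P = 892.1600


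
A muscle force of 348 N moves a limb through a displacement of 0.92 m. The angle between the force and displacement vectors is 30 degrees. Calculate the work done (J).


W = F * d * cos(theta)
theta = 30 deg = 0.5236 rad
cos(theta) = 0.8660
W = 348 * 0.92 * 0.8660
W = 277.2667


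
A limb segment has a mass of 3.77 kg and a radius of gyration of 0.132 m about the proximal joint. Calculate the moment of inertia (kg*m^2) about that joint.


I = m * k^2
I = 3.77 * 0.132^2
k^2 = 0.0174
I = 0.0657


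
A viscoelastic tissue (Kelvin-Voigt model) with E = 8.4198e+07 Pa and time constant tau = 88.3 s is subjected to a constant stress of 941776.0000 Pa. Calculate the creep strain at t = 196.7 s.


epsilon(t) = (sigma/E) * (1 - exp(-t/tau))
sigma/E = 941776.0000 / 8.4198e+07 = 0.0112
exp(-t/tau) = exp(-196.7 / 88.3) = 0.1078
epsilon = 0.0112 * (1 - 0.1078)
epsilon = 0.0100


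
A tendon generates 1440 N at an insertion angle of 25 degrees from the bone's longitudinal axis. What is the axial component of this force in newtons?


F_eff = F_tendon * cos(theta)
theta = 25 deg = 0.4363 rad
cos(theta) = 0.9063
F_eff = 1440 * 0.9063
F_eff = 1305.0832


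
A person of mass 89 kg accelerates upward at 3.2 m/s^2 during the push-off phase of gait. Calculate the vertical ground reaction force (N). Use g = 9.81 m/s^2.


GRF = m * (g + a)
GRF = 89 * (9.81 + 3.2)
GRF = 89 * 13.0100
GRF = 1157.8900


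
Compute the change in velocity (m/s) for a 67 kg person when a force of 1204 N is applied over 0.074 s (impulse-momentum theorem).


J = F * dt = 1204 * 0.074 = 89.0960 N*s
delta_v = J / m
delta_v = 89.0960 / 67
delta_v = 1.3298


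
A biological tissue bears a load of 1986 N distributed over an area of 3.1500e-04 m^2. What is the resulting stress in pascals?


stress = F / A
stress = 1986 / 3.1500e-04
stress = 6.3048e+06


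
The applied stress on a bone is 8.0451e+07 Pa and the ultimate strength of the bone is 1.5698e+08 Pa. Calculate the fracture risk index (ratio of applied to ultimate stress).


FRI = applied / ultimate
FRI = 8.0451e+07 / 1.5698e+08
FRI = 0.5125


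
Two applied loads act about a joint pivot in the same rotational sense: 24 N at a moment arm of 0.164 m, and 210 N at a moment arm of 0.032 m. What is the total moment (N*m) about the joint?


M = F1 * d1 + F2 * d2
M = 24 * 0.164 + 210 * 0.032
M = 3.9360 + 6.7200
M = 10.6560


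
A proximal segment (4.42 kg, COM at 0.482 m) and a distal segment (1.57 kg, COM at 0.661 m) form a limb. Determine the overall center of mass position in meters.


COM = (m1*x1 + m2*x2) / (m1 + m2)
COM = (4.42*0.482 + 1.57*0.661) / (4.42 + 1.57)
Numerator = 3.1682
Denominator = 5.9900
COM = 0.5289


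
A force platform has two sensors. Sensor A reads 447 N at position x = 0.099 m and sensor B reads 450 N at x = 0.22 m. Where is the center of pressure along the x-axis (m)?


COP_x = (F1*x1 + F2*x2) / (F1 + F2)
COP_x = (447*0.099 + 450*0.22) / (447 + 450)
Numerator = 143.2530
Denominator = 897
COP_x = 0.1597


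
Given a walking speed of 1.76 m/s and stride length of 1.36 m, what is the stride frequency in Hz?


f = v / stride_length
f = 1.76 / 1.36
f = 1.2941


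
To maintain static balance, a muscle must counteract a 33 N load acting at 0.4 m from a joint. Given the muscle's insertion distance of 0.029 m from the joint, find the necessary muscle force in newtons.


F_muscle = W * d_load / d_muscle
F_muscle = 33 * 0.4 / 0.029
Numerator = 13.2000
F_muscle = 455.1724


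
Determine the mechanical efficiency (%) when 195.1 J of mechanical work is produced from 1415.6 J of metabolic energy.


eta = (W_mech / E_meta) * 100
eta = (195.1 / 1415.6) * 100
ratio = 0.1378
eta = 13.7821


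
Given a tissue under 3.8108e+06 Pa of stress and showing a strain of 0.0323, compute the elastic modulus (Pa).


E = stress / strain
E = 3.8108e+06 / 0.0323
E = 1.1798e+08


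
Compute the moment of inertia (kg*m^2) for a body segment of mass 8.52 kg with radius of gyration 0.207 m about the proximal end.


I = m * k^2
I = 8.52 * 0.207^2
k^2 = 0.0428
I = 0.3651


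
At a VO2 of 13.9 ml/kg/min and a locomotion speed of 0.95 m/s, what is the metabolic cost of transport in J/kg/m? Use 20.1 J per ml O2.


Power per kg = VO2 * 20.1 / 60
Power per kg = 13.9 * 20.1 / 60 = 4.6565 W/kg
Cost = power_per_kg / speed
Cost = 4.6565 / 0.95
Cost = 4.9016


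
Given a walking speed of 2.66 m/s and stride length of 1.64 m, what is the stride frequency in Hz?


f = v / stride_length
f = 2.66 / 1.64
f = 1.6220


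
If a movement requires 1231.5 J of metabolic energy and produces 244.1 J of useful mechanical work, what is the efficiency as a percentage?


eta = (W_mech / E_meta) * 100
eta = (244.1 / 1231.5) * 100
ratio = 0.1982
eta = 19.8214


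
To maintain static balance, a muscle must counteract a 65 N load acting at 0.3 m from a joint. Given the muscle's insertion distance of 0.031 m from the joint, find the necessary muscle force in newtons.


F_muscle = W * d_load / d_muscle
F_muscle = 65 * 0.3 / 0.031
Numerator = 19.5000
F_muscle = 629.0323


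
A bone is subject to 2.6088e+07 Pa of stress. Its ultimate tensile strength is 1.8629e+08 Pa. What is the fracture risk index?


FRI = applied / ultimate
FRI = 2.6088e+07 / 1.8629e+08
FRI = 0.1400


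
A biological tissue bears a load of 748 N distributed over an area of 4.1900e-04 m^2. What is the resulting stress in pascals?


stress = F / A
stress = 748 / 4.1900e-04
stress = 1.7852e+06


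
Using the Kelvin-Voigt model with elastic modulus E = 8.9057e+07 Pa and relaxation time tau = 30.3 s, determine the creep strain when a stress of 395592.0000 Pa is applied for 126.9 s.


epsilon(t) = (sigma/E) * (1 - exp(-t/tau))
sigma/E = 395592.0000 / 8.9057e+07 = 0.0044
exp(-t/tau) = exp(-126.9 / 30.3) = 0.0152
epsilon = 0.0044 * (1 - 0.0152)
epsilon = 0.0044


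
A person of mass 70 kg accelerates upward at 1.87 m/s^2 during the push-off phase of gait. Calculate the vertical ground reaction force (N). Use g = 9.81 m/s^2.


GRF = m * (g + a)
GRF = 70 * (9.81 + 1.87)
GRF = 70 * 11.6800
GRF = 817.6000


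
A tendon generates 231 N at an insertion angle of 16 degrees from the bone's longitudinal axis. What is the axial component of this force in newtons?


F_eff = F_tendon * cos(theta)
theta = 16 deg = 0.2793 rad
cos(theta) = 0.9613
F_eff = 231 * 0.9613
F_eff = 222.0515


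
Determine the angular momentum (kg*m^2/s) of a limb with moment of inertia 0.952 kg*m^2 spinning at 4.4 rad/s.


L = I * omega
L = 0.952 * 4.4
L = 4.1888


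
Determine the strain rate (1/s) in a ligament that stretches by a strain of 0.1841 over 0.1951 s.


strain_rate = delta_strain / delta_t
strain_rate = 0.1841 / 0.1951
strain_rate = 0.9436


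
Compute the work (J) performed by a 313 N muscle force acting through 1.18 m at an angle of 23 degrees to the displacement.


W = F * d * cos(theta)
theta = 23 deg = 0.4014 rad
cos(theta) = 0.9205
W = 313 * 1.18 * 0.9205
W = 339.9793


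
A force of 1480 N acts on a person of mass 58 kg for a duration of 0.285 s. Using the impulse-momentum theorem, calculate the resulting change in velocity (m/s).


J = F * dt = 1480 * 0.285 = 421.8000 N*s
delta_v = J / m
delta_v = 421.8000 / 58
delta_v = 7.2724


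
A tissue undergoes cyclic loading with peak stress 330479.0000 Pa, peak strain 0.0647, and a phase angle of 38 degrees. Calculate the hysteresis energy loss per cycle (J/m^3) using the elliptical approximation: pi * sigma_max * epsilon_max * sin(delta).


E_loss = pi * sigma_max * epsilon_max * sin(delta)
delta = 38 deg = 0.6632 rad
sin(delta) = 0.6157
E_loss = pi * 330479.0000 * 0.0647 * 0.6157
E_loss = 41356.1403


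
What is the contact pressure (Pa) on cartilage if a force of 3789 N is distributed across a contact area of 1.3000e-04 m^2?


P = F / A
P = 3789 / 1.3000e-04
P = 2.9146e+07


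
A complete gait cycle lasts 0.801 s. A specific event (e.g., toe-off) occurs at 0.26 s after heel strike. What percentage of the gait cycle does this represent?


pct = (event_time / cycle_time) * 100
pct = (0.26 / 0.801) * 100
ratio = 0.3246
pct = 32.4594


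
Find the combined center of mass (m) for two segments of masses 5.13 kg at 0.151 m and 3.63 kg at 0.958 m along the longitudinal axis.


COM = (m1*x1 + m2*x2) / (m1 + m2)
COM = (5.13*0.151 + 3.63*0.958) / (5.13 + 3.63)
Numerator = 4.2522
Denominator = 8.7600
COM = 0.4854


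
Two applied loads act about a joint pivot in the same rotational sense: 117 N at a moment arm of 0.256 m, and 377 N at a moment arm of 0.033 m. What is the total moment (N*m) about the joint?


M = F1 * d1 + F2 * d2
M = 117 * 0.256 + 377 * 0.033
M = 29.9520 + 12.4410
M = 42.3930


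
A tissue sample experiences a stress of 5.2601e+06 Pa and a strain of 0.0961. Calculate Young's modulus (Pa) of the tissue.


E = stress / strain
E = 5.2601e+06 / 0.0961
E = 5.4736e+07


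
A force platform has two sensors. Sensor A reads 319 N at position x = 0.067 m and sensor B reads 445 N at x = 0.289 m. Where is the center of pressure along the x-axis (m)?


COP_x = (F1*x1 + F2*x2) / (F1 + F2)
COP_x = (319*0.067 + 445*0.289) / (319 + 445)
Numerator = 149.9780
Denominator = 764
COP_x = 0.1963


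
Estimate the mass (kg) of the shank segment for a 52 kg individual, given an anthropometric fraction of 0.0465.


m_segment = body_mass * fraction
m_segment = 52 * 0.0465
m_segment = 2.4180


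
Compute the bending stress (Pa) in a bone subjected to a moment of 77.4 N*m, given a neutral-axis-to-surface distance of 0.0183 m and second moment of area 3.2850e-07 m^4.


sigma = M * c / I
sigma = 77.4 * 0.0183 / 3.2850e-07
M * c = 1.4164
sigma = 4.3118e+06


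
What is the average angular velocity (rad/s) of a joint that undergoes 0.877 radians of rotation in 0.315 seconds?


omega = delta_theta / delta_t
omega = 0.877 / 0.315
omega = 2.7841


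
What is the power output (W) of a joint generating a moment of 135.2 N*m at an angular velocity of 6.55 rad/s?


P = M * omega
P = 135.2 * 6.55
P = 885.5600


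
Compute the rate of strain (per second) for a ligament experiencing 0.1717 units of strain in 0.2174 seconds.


strain_rate = delta_strain / delta_t
strain_rate = 0.1717 / 0.2174
strain_rate = 0.7898


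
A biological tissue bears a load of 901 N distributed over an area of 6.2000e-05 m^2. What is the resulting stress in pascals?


stress = F / A
stress = 901 / 6.2000e-05
stress = 1.4532e+07


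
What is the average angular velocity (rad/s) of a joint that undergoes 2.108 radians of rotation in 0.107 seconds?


omega = delta_theta / delta_t
omega = 2.108 / 0.107
omega = 19.7009


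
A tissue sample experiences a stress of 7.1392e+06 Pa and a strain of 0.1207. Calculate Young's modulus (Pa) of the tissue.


E = stress / strain
E = 7.1392e+06 / 0.1207
E = 5.9148e+07


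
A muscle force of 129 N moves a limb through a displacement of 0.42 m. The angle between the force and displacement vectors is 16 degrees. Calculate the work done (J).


W = F * d * cos(theta)
theta = 16 deg = 0.2793 rad
cos(theta) = 0.9613
W = 129 * 0.42 * 0.9613
W = 52.0812


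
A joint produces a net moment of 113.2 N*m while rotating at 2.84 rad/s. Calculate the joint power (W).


P = M * omega
P = 113.2 * 2.84
P = 321.4880


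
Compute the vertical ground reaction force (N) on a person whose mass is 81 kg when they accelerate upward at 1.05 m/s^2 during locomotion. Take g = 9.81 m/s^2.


GRF = m * (g + a)
GRF = 81 * (9.81 + 1.05)
GRF = 81 * 10.8600
GRF = 879.6600


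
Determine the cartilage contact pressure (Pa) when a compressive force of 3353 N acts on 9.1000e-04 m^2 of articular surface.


P = F / A
P = 3353 / 9.1000e-04
P = 3.6846e+06


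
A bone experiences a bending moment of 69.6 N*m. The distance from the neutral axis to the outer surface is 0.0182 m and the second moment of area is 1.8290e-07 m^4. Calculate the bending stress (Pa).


sigma = M * c / I
sigma = 69.6 * 0.0182 / 1.8290e-07
M * c = 1.2667
sigma = 6.9258e+06


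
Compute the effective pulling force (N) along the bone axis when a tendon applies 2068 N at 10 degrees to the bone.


F_eff = F_tendon * cos(theta)
theta = 10 deg = 0.1745 rad
cos(theta) = 0.9848
F_eff = 2068 * 0.9848
F_eff = 2036.5824


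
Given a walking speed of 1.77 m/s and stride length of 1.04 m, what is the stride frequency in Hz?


f = v / stride_length
f = 1.77 / 1.04
f = 1.7019


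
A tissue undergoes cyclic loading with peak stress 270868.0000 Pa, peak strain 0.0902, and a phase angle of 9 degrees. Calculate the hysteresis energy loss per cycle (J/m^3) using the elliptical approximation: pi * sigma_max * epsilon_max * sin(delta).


E_loss = pi * sigma_max * epsilon_max * sin(delta)
delta = 9 deg = 0.1571 rad
sin(delta) = 0.1564
E_loss = pi * 270868.0000 * 0.0902 * 0.1564
E_loss = 12007.3329


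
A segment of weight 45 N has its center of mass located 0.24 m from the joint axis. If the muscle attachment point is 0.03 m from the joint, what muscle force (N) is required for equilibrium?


F_muscle = W * d_load / d_muscle
F_muscle = 45 * 0.24 / 0.03
Numerator = 10.8000
F_muscle = 360.0000


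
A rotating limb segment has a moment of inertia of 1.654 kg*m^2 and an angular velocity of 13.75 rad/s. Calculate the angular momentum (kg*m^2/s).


L = I * omega
L = 1.654 * 13.75
L = 22.7425


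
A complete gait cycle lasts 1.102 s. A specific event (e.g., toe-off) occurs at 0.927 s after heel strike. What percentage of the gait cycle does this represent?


pct = (event_time / cycle_time) * 100
pct = (0.927 / 1.102) * 100
ratio = 0.8412
pct = 84.1198


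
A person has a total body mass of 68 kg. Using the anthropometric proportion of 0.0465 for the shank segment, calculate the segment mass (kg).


m_segment = body_mass * fraction
m_segment = 68 * 0.0465
m_segment = 3.1620


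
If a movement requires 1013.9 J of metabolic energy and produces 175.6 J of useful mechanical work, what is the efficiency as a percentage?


eta = (W_mech / E_meta) * 100
eta = (175.6 / 1013.9) * 100
ratio = 0.1732
eta = 17.3193


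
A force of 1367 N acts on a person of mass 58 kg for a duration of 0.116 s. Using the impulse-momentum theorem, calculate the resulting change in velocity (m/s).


J = F * dt = 1367 * 0.116 = 158.5720 N*s
delta_v = J / m
delta_v = 158.5720 / 58
delta_v = 2.7340


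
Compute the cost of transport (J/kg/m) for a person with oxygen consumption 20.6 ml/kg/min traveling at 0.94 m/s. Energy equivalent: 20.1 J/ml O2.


Power per kg = VO2 * 20.1 / 60
Power per kg = 20.6 * 20.1 / 60 = 6.9010 W/kg
Cost = power_per_kg / speed
Cost = 6.9010 / 0.94
Cost = 7.3415


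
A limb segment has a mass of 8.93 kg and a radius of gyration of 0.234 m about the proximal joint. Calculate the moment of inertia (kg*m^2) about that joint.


I = m * k^2
I = 8.93 * 0.234^2
k^2 = 0.0548
I = 0.4890


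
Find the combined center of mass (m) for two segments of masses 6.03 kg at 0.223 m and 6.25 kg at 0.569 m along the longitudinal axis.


COM = (m1*x1 + m2*x2) / (m1 + m2)
COM = (6.03*0.223 + 6.25*0.569) / (6.03 + 6.25)
Numerator = 4.9009
Denominator = 12.2800
COM = 0.3991


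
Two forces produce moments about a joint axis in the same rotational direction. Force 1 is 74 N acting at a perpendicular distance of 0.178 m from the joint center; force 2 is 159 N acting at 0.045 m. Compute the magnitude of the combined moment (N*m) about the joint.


M = F1 * d1 + F2 * d2
M = 74 * 0.178 + 159 * 0.045
M = 13.1720 + 7.1550
M = 20.3270


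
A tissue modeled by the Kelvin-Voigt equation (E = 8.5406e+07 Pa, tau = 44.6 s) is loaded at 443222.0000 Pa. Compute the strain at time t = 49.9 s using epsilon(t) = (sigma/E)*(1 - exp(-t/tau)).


epsilon(t) = (sigma/E) * (1 - exp(-t/tau))
sigma/E = 443222.0000 / 8.5406e+07 = 0.0052
exp(-t/tau) = exp(-49.9 / 44.6) = 0.3267
epsilon = 0.0052 * (1 - 0.3267)
epsilon = 0.0035


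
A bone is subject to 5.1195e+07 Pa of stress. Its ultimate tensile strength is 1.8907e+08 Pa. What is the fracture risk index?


FRI = applied / ultimate
FRI = 5.1195e+07 / 1.8907e+08
FRI = 0.2708


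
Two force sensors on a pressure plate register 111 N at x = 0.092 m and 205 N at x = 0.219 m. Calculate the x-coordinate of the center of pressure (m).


COP_x = (F1*x1 + F2*x2) / (F1 + F2)
COP_x = (111*0.092 + 205*0.219) / (111 + 205)
Numerator = 55.1070
Denominator = 316
COP_x = 0.1744


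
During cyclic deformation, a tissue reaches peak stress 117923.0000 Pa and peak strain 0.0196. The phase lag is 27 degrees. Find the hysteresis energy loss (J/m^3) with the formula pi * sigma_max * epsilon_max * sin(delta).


E_loss = pi * sigma_max * epsilon_max * sin(delta)
delta = 27 deg = 0.4712 rad
sin(delta) = 0.4540
E_loss = pi * 117923.0000 * 0.0196 * 0.4540
E_loss = 3296.4859


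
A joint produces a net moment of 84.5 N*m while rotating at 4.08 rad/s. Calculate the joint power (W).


P = M * omega
P = 84.5 * 4.08
P = 344.7600


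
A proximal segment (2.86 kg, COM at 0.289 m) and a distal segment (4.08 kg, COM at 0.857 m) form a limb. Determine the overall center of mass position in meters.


COM = (m1*x1 + m2*x2) / (m1 + m2)
COM = (2.86*0.289 + 4.08*0.857) / (2.86 + 4.08)
Numerator = 4.3231
Denominator = 6.9400
COM = 0.6229


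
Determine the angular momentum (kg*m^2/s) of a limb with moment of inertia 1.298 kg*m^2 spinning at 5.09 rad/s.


L = I * omega
L = 1.298 * 5.09
L = 6.6068


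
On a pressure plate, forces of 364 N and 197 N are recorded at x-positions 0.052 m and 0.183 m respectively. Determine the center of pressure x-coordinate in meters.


COP_x = (F1*x1 + F2*x2) / (F1 + F2)
COP_x = (364*0.052 + 197*0.183) / (364 + 197)
Numerator = 54.9790
Denominator = 561
COP_x = 0.0980


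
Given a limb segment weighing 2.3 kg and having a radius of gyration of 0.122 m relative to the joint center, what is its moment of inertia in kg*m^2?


I = m * k^2
I = 2.3 * 0.122^2
k^2 = 0.0149
I = 0.0342


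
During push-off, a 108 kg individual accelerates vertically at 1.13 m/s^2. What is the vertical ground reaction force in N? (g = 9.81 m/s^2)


GRF = m * (g + a)
GRF = 108 * (9.81 + 1.13)
GRF = 108 * 10.9400
GRF = 1181.5200


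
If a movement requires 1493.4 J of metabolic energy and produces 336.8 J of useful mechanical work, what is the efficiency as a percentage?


eta = (W_mech / E_meta) * 100
eta = (336.8 / 1493.4) * 100
ratio = 0.2255
eta = 22.5526


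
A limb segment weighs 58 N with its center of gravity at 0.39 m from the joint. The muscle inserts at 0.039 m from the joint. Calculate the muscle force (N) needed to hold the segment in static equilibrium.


F_muscle = W * d_load / d_muscle
F_muscle = 58 * 0.39 / 0.039
Numerator = 22.6200
F_muscle = 580.0000


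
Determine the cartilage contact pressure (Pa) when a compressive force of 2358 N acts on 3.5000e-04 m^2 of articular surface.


P = F / A
P = 2358 / 3.5000e-04
P = 6.7371e+06


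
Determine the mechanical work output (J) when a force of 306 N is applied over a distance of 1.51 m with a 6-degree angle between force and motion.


W = F * d * cos(theta)
theta = 6 deg = 0.1047 rad
cos(theta) = 0.9945
W = 306 * 1.51 * 0.9945
W = 459.5288


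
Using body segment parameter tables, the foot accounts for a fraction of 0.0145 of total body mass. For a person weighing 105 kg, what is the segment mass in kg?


m_segment = body_mass * fraction
m_segment = 105 * 0.0145
m_segment = 1.5225


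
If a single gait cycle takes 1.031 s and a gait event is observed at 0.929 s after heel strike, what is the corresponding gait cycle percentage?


pct = (event_time / cycle_time) * 100
pct = (0.929 / 1.031) * 100
ratio = 0.9011
pct = 90.1067


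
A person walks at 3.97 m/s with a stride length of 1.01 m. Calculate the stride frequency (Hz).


f = v / stride_length
f = 3.97 / 1.01
f = 3.9307


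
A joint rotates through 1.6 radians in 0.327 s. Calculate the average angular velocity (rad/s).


omega = delta_theta / delta_t
omega = 1.6 / 0.327
omega = 4.8930


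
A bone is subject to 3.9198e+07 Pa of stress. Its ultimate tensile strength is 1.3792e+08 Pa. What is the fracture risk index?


FRI = applied / ultimate
FRI = 3.9198e+07 / 1.3792e+08
FRI = 0.2842


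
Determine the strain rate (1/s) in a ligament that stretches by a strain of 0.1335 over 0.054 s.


strain_rate = delta_strain / delta_t
strain_rate = 0.1335 / 0.054
strain_rate = 2.4722


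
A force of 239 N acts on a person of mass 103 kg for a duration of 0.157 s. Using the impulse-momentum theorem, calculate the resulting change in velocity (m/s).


J = F * dt = 239 * 0.157 = 37.5230 N*s
delta_v = J / m
delta_v = 37.5230 / 103
delta_v = 0.3643
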